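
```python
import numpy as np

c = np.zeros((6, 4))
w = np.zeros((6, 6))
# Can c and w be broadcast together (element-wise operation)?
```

No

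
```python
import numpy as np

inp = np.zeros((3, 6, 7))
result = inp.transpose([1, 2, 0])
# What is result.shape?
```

(6, 7, 3)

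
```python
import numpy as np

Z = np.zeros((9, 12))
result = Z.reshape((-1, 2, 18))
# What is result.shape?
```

(3, 2, 18)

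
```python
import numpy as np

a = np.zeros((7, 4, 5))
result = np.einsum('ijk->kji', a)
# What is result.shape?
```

(5, 4, 7)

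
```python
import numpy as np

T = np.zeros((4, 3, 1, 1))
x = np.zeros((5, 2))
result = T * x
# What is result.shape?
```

(4, 3, 5, 2)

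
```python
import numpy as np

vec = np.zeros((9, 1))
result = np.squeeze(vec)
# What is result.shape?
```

(9,)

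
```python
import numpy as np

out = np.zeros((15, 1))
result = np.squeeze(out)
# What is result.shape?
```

(15,)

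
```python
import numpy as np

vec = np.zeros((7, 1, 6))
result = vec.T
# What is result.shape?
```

(6, 1, 7)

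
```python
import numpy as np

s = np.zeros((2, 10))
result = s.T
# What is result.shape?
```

(10, 2)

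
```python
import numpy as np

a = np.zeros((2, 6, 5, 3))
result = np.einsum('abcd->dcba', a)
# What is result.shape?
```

(3, 5, 6, 2)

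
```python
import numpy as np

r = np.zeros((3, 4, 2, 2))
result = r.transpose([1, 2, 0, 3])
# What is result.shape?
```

(4, 2, 3, 2)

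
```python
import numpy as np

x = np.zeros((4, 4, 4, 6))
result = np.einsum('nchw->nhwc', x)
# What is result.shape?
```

(4, 4, 6, 4)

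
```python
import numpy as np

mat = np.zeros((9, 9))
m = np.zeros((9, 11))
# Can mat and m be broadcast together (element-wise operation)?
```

No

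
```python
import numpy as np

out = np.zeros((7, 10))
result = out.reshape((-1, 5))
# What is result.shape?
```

(14, 5)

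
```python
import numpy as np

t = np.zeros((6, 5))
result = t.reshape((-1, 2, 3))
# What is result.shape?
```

(5, 2, 3)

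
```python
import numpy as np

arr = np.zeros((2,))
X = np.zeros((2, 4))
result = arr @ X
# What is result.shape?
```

(4,)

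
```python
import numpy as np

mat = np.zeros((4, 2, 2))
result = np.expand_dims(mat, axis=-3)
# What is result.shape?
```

(4, 1, 2, 2)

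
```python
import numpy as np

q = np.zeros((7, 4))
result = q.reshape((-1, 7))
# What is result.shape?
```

(4, 7)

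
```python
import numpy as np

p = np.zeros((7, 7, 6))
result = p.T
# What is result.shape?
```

(6, 7, 7)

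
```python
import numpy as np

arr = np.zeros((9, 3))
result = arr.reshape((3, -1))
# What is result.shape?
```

(3, 9)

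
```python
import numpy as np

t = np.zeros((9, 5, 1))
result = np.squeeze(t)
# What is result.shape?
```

(9, 5)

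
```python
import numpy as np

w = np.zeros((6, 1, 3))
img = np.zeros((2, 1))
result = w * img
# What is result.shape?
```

(6, 2, 3)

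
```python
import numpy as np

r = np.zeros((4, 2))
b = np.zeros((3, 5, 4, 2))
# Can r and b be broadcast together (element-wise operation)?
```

Yes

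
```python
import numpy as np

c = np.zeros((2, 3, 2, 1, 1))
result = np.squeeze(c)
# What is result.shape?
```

(2, 3, 2)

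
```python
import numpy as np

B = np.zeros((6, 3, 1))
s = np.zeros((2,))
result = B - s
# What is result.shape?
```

(6, 3, 2)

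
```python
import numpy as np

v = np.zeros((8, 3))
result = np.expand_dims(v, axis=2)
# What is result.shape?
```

(8, 3, 1)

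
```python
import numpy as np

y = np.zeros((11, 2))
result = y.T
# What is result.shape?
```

(2, 11)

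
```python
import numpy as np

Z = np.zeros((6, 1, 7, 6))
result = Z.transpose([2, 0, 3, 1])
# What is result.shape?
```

(7, 6, 6, 1)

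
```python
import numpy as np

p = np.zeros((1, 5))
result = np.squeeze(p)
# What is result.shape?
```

(5,)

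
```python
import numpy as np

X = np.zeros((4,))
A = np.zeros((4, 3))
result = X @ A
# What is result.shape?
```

(3,)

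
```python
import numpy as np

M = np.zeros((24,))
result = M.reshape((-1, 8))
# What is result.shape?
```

(3, 8)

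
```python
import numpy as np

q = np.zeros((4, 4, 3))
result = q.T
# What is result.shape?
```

(3, 4, 4)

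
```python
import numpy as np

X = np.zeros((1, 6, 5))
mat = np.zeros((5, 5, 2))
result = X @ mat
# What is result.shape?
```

(5, 6, 2)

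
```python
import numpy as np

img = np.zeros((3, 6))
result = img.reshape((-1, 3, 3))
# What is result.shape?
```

(2, 3, 3)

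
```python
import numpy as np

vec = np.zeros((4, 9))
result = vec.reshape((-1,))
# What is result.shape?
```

(36,)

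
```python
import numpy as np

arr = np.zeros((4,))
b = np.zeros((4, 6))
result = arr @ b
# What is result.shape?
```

(6,)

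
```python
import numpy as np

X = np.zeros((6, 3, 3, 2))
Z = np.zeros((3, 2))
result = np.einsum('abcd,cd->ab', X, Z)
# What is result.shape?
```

(6, 3)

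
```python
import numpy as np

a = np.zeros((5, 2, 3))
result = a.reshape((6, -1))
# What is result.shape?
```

(6, 5)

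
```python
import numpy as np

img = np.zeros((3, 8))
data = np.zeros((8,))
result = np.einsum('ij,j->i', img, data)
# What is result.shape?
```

(3,)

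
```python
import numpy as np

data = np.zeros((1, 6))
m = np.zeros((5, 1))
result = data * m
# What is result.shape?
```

(5, 6)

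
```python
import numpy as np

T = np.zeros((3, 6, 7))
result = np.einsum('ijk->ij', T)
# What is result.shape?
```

(3, 6)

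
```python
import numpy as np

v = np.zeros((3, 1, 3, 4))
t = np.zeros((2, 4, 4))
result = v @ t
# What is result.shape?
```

(3, 2, 3, 4)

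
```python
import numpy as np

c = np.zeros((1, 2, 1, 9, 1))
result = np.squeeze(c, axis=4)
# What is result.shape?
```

(1, 2, 1, 9)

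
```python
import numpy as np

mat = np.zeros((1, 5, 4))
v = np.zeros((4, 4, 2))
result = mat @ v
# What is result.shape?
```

(4, 5, 2)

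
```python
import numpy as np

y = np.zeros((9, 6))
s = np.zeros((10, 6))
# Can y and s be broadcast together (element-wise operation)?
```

No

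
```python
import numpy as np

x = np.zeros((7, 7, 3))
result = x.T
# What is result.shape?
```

(3, 7, 7)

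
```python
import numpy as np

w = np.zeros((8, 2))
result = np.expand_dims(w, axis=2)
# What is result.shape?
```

(8, 2, 1)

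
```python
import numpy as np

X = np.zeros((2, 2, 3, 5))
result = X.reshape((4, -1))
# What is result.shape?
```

(4, 15)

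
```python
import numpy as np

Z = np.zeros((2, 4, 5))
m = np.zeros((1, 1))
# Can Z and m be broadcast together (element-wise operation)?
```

Yes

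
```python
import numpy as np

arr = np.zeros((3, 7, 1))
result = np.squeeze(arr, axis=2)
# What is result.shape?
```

(3, 7)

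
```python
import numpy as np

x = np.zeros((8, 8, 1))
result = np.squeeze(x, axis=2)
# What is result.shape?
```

(8, 8)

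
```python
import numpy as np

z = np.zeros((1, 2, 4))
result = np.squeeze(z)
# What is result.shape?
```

(2, 4)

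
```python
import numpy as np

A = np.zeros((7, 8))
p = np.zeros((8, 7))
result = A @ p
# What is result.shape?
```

(7, 7)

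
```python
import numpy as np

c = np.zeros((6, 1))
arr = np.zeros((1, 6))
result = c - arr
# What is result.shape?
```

(6, 6)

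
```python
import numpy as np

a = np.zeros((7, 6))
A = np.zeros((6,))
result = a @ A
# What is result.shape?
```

(7,)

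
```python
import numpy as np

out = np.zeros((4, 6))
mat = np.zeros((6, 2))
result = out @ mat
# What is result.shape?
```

(4, 2)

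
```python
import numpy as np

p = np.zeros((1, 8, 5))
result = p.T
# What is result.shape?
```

(5, 8, 1)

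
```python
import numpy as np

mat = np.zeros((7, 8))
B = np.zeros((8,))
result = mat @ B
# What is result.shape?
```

(7,)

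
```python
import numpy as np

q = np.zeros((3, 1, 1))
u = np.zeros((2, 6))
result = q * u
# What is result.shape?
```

(3, 2, 6)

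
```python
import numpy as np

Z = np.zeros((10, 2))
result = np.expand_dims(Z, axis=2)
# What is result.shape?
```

(10, 2, 1)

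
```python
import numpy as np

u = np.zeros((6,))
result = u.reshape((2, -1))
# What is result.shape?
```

(2, 3)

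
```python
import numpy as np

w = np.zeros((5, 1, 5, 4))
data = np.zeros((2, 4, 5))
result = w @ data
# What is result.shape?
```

(5, 2, 5, 5)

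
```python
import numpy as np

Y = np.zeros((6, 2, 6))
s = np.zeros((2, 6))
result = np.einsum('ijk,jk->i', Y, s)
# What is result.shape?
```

(6,)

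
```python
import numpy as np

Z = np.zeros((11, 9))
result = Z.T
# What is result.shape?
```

(9, 11)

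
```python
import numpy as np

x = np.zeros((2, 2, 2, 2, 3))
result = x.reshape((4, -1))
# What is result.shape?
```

(4, 12)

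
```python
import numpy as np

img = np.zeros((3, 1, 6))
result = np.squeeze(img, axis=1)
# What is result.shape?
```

(3, 6)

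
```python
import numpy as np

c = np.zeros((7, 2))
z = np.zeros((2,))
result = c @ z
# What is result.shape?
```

(7,)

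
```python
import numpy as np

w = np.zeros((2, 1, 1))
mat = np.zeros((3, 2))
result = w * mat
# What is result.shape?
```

(2, 3, 2)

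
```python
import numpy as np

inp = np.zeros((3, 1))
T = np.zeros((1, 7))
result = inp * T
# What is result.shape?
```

(3, 7)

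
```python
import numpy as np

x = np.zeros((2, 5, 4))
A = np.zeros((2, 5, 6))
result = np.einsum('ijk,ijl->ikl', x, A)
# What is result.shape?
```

(2, 4, 6)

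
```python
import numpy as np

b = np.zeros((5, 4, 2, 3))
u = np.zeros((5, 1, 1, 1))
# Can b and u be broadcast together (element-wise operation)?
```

Yes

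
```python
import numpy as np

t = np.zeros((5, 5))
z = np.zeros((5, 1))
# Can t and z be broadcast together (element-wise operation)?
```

Yes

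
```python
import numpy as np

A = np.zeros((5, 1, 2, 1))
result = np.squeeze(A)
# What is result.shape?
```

(5, 2)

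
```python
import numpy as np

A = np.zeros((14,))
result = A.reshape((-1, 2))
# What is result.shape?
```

(7, 2)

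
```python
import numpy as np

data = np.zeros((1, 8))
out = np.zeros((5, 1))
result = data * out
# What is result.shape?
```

(5, 8)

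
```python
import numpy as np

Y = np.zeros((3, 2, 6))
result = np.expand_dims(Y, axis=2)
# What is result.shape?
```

(3, 2, 1, 6)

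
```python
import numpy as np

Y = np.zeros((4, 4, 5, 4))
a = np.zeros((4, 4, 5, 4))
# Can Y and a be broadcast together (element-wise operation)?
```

Yes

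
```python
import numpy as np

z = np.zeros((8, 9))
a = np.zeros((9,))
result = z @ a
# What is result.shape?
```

(8,)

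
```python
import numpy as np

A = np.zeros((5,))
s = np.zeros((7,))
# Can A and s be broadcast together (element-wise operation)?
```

No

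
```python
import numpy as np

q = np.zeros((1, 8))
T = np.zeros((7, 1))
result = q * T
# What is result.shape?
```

(7, 8)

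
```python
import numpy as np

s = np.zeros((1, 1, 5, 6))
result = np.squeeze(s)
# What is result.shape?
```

(5, 6)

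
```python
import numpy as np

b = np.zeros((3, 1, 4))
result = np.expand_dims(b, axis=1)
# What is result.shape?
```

(3, 1, 1, 4)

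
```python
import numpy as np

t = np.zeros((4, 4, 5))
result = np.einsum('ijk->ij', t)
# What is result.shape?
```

(4, 4)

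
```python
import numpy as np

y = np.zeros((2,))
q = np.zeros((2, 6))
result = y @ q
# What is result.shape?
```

(6,)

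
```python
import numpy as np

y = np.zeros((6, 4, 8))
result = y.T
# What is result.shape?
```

(8, 4, 6)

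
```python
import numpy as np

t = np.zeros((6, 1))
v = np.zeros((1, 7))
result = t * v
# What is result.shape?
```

(6, 7)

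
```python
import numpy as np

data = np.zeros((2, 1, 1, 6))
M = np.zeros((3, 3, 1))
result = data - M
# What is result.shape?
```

(2, 3, 3, 6)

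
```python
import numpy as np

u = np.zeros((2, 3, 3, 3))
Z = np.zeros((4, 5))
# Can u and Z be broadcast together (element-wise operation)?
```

No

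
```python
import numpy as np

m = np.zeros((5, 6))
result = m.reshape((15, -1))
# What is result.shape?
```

(15, 2)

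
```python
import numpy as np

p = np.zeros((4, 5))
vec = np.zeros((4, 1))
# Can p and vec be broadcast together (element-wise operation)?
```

Yes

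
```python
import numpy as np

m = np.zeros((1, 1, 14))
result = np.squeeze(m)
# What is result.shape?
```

(14,)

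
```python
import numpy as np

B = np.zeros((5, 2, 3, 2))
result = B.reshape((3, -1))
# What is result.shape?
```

(3, 20)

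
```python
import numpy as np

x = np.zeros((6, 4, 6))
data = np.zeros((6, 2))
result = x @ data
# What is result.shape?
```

(6, 4, 2)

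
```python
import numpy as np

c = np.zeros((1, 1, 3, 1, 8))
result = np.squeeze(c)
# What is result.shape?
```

(3, 8)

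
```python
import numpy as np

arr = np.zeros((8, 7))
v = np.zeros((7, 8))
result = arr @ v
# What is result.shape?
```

(8, 8)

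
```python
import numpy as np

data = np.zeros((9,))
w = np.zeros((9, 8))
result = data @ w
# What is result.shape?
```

(8,)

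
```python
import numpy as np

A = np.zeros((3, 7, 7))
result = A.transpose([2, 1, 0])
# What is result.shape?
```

(7, 7, 3)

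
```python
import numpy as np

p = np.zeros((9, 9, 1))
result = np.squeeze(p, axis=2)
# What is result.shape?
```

(9, 9)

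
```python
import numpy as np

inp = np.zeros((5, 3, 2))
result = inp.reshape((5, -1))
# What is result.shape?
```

(5, 6)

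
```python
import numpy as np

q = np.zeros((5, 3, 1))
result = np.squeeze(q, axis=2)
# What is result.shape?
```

(5, 3)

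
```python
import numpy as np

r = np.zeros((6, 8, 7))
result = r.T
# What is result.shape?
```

(7, 8, 6)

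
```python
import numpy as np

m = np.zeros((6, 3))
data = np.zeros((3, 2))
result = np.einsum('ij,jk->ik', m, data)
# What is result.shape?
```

(6, 2)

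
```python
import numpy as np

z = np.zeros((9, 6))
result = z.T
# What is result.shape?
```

(6, 9)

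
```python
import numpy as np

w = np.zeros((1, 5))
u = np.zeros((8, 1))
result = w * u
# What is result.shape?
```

(8, 5)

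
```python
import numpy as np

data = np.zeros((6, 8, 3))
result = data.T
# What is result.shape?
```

(3, 8, 6)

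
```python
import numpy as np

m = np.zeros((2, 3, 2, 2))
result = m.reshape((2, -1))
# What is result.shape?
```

(2, 12)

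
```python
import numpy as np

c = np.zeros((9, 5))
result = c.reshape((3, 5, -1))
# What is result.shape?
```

(3, 5, 3)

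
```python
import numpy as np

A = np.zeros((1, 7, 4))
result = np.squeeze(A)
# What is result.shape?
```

(7, 4)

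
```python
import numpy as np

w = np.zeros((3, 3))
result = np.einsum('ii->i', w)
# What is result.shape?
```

(3,)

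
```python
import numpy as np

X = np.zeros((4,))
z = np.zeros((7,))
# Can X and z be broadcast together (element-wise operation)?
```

No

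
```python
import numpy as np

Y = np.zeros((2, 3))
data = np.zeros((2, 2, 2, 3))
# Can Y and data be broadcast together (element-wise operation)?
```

Yes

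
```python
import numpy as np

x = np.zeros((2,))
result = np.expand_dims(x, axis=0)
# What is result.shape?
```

(1, 2)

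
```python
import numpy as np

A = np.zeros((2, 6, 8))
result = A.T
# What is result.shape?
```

(8, 6, 2)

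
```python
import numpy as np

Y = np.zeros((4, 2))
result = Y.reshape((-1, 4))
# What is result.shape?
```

(2, 4)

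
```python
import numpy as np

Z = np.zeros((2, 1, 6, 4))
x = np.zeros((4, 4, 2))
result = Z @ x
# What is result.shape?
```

(2, 4, 6, 2)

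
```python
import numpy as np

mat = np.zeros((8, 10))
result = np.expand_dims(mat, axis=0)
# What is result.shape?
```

(1, 8, 10)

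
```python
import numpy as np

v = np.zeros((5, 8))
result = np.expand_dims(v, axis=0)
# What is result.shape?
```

(1, 5, 8)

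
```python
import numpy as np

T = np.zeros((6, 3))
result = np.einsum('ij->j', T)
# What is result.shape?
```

(3,)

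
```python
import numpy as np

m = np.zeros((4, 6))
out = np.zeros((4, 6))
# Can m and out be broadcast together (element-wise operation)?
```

Yes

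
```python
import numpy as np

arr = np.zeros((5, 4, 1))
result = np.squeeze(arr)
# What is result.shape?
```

(5, 4)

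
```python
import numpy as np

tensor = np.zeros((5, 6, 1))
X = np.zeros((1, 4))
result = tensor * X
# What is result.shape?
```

(5, 6, 4)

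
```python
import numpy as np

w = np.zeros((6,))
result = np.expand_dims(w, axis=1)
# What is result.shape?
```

(6, 1)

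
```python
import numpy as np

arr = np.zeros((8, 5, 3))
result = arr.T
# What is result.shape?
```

(3, 5, 8)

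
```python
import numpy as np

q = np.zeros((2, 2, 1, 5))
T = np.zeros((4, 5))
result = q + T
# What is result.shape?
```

(2, 2, 4, 5)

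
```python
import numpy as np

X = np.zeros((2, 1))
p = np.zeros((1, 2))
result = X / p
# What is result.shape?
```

(2, 2)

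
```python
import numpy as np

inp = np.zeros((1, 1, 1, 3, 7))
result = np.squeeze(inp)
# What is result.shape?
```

(3, 7)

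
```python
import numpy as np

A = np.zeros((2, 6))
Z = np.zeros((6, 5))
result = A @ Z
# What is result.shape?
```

(2, 5)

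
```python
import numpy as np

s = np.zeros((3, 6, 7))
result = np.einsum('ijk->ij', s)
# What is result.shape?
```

(3, 6)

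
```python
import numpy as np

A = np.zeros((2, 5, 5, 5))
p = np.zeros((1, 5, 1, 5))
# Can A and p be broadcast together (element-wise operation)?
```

Yes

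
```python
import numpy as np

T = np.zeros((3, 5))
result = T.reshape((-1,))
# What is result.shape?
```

(15,)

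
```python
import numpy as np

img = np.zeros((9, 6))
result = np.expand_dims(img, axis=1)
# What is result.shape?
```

(9, 1, 6)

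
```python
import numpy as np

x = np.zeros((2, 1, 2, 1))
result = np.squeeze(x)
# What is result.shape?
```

(2, 2)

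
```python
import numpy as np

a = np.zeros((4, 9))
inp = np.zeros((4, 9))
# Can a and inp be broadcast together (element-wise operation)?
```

Yes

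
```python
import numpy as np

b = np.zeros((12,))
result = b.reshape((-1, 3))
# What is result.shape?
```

(4, 3)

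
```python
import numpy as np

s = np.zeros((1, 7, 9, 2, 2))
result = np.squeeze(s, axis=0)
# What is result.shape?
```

(7, 9, 2, 2)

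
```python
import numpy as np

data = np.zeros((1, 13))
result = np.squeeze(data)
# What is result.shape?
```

(13,)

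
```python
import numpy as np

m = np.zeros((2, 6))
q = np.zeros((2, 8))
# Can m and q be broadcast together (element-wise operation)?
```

No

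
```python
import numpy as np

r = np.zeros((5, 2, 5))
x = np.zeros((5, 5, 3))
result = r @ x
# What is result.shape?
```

(5, 2, 3)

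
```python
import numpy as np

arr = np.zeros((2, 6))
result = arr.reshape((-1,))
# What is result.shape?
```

(12,)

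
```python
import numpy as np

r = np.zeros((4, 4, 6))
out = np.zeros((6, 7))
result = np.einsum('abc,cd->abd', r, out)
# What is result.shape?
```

(4, 4, 7)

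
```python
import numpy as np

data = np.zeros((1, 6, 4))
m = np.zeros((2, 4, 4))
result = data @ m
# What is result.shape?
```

(2, 6, 4)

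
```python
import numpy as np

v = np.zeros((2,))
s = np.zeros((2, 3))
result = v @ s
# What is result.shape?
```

(3,)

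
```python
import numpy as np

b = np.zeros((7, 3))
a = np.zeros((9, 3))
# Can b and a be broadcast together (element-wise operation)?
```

No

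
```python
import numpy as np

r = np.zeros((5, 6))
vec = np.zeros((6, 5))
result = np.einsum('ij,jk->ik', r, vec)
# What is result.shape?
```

(5, 5)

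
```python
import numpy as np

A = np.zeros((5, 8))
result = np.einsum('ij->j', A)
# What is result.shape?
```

(8,)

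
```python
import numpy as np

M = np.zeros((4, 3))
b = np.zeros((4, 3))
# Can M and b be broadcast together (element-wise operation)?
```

Yes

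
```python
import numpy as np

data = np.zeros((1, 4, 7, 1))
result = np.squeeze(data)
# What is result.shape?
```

(4, 7)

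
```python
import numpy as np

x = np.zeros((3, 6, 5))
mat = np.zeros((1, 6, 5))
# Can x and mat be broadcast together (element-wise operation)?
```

Yes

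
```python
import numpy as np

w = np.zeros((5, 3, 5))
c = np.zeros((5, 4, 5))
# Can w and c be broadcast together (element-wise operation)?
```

No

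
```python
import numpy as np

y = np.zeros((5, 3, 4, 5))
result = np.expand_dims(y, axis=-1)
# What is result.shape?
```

(5, 3, 4, 5, 1)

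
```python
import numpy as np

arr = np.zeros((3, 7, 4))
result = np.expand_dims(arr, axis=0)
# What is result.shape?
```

(1, 3, 7, 4)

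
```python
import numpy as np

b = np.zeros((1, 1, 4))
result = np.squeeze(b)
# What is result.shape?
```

(4,)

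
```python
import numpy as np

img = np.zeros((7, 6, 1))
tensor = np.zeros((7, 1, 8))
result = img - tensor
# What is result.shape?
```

(7, 6, 8)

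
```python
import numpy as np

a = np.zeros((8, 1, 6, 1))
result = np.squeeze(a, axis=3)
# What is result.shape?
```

(8, 1, 6)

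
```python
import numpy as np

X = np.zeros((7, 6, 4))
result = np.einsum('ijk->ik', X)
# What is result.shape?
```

(7, 4)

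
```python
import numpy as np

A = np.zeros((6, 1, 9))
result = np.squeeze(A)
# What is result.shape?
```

(6, 9)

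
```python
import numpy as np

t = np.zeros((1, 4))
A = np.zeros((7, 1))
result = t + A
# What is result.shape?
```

(7, 4)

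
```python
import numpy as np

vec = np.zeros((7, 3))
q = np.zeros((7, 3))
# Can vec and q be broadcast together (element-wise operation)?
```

Yes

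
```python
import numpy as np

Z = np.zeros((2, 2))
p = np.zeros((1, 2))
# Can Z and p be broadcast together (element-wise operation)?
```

Yes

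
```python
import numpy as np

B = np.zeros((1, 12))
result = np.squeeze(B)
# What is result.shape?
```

(12,)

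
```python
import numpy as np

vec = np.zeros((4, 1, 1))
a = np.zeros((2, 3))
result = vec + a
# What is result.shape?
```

(4, 2, 3)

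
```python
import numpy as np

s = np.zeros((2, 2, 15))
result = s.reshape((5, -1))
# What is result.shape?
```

(5, 12)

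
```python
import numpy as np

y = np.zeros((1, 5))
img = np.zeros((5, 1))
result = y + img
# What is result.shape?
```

(5, 5)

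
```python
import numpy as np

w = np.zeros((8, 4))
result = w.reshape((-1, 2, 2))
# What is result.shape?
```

(8, 2, 2)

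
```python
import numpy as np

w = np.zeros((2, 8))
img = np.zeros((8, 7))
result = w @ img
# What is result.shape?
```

(2, 7)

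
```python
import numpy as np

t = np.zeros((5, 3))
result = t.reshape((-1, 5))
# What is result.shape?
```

(3, 5)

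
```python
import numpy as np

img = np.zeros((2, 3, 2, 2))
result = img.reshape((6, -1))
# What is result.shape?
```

(6, 4)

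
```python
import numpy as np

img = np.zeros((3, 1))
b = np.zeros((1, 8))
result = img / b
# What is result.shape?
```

(3, 8)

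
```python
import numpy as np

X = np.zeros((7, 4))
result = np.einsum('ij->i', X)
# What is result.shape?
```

(7,)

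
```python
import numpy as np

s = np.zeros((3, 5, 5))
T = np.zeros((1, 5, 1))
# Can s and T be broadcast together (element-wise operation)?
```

Yes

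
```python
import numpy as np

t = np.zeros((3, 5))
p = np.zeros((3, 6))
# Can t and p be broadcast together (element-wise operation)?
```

No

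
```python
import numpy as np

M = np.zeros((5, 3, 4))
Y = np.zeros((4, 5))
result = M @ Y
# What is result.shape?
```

(5, 3, 5)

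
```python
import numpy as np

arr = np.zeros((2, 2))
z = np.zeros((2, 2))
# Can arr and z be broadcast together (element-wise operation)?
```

Yes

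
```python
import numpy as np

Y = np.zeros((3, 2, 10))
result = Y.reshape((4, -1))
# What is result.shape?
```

(4, 15)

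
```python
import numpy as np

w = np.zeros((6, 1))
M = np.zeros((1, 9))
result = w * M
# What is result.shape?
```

(6, 9)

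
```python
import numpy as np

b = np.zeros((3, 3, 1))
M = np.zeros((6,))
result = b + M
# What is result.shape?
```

(3, 3, 6)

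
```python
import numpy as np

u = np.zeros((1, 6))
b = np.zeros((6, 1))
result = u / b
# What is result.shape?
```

(6, 6)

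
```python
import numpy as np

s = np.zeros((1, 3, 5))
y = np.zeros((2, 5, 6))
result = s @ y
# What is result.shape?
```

(2, 3, 6)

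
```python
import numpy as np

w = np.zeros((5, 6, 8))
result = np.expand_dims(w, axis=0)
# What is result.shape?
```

(1, 5, 6, 8)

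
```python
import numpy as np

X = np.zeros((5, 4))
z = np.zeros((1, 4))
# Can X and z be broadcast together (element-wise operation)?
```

Yes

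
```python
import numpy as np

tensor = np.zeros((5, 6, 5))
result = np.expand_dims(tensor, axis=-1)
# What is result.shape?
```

(5, 6, 5, 1)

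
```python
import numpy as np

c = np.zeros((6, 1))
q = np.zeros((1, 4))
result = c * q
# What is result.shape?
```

(6, 4)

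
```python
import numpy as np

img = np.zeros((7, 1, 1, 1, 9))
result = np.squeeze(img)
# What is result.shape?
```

(7, 9)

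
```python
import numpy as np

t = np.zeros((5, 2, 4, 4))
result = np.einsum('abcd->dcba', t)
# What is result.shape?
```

(4, 4, 2, 5)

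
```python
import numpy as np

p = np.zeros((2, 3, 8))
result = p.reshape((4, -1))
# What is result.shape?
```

(4, 12)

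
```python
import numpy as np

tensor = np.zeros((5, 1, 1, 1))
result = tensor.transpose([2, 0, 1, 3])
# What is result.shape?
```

(1, 5, 1, 1)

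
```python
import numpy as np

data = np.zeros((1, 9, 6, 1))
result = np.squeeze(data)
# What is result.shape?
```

(9, 6)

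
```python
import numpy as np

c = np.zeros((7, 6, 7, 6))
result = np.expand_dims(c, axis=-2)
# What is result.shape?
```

(7, 6, 7, 1, 6)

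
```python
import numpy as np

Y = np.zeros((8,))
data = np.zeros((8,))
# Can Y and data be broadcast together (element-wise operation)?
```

Yes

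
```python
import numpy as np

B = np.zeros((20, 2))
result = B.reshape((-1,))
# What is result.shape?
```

(40,)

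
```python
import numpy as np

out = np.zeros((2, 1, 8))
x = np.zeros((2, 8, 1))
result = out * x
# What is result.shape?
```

(2, 8, 8)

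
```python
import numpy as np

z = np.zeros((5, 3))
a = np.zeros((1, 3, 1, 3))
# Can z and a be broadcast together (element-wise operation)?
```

Yes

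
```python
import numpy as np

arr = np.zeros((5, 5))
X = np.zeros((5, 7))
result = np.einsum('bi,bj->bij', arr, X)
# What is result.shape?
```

(5, 5, 7)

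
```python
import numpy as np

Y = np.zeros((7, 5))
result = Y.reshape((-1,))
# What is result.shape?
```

(35,)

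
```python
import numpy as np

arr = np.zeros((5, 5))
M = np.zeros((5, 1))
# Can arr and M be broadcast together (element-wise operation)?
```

Yes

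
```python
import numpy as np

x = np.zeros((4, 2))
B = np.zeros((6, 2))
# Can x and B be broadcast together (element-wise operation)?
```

No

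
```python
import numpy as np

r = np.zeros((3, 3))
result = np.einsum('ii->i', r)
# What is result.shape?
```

(3,)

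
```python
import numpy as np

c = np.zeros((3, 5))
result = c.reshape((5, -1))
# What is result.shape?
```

(5, 3)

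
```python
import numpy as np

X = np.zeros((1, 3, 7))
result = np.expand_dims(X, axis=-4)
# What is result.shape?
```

(1, 1, 3, 7)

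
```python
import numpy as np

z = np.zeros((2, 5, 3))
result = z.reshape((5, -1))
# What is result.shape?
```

(5, 6)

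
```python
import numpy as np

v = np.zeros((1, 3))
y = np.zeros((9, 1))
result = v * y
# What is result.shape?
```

(9, 3)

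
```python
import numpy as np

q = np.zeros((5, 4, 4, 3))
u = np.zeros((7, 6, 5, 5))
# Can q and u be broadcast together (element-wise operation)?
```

No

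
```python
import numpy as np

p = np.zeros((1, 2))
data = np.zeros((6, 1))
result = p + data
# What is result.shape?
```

(6, 2)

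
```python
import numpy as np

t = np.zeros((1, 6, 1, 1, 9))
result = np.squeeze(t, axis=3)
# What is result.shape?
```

(1, 6, 1, 9)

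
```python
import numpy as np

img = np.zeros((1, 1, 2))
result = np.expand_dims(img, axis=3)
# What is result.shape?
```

(1, 1, 2, 1)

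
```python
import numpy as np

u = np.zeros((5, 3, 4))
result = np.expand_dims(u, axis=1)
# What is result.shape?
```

(5, 1, 3, 4)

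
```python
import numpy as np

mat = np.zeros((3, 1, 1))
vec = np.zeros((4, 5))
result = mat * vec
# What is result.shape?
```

(3, 4, 5)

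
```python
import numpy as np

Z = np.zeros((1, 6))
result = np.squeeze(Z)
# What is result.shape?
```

(6,)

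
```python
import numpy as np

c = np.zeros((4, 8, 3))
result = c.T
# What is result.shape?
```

(3, 8, 4)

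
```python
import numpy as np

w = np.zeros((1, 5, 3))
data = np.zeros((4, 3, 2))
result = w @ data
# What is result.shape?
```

(4, 5, 2)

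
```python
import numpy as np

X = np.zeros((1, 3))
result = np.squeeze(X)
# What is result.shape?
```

(3,)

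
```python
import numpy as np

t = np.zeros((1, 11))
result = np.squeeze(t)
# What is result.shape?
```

(11,)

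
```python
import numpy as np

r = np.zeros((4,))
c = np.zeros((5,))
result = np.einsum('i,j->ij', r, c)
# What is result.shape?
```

(4, 5)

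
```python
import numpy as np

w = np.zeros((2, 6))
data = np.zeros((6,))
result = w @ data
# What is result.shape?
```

(2,)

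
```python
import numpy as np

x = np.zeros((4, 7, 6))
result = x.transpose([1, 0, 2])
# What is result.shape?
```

(7, 4, 6)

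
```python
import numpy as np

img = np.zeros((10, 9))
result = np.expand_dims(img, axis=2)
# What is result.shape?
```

(10, 9, 1)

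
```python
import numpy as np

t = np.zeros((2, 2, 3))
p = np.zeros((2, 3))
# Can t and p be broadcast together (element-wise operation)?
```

Yes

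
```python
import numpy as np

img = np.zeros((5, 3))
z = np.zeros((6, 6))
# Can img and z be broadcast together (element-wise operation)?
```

No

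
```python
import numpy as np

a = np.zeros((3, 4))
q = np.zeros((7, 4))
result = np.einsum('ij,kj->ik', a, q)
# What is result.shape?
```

(3, 7)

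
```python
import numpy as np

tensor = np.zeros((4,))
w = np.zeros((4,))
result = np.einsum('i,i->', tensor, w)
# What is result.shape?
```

()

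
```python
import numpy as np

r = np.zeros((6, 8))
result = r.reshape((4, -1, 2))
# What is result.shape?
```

(4, 6, 2)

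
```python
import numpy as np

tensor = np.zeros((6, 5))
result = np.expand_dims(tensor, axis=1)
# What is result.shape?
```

(6, 1, 5)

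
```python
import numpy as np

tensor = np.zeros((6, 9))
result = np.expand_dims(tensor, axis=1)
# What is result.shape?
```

(6, 1, 9)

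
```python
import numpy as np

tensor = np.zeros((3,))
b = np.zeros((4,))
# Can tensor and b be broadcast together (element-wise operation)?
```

No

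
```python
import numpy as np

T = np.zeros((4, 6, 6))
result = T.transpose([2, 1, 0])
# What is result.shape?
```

(6, 6, 4)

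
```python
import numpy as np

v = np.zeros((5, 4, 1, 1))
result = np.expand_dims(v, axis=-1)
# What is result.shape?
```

(5, 4, 1, 1, 1)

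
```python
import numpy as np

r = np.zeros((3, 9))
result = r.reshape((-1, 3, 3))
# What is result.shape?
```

(3, 3, 3)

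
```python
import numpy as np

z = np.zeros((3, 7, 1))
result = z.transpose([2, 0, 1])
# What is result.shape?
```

(1, 3, 7)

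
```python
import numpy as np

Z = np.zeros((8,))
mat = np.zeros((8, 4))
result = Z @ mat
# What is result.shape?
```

(4,)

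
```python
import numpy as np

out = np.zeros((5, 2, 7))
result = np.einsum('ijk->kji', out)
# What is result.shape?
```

(7, 2, 5)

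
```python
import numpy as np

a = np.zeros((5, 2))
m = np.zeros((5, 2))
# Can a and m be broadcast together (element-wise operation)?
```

Yes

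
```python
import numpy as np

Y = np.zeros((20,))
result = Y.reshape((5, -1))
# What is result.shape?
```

(5, 4)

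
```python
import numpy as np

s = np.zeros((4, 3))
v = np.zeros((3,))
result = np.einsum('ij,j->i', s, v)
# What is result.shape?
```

(4,)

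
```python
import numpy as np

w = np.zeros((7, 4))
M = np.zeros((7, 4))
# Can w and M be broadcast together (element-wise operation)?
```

Yes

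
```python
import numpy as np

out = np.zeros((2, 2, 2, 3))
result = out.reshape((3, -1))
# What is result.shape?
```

(3, 8)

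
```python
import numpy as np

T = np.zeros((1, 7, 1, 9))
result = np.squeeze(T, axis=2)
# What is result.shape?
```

(1, 7, 9)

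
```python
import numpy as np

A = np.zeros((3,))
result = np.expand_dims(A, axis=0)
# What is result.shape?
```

(1, 3)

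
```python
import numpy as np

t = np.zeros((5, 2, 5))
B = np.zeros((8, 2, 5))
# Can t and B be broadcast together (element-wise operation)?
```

No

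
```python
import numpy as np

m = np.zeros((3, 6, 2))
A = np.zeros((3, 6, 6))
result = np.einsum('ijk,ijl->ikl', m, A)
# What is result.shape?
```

(3, 2, 6)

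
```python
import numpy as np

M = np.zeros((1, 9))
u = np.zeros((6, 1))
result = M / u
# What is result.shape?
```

(6, 9)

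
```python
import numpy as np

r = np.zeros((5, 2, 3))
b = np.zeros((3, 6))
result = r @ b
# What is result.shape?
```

(5, 2, 6)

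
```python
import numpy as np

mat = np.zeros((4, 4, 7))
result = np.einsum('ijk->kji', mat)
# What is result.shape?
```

(7, 4, 4)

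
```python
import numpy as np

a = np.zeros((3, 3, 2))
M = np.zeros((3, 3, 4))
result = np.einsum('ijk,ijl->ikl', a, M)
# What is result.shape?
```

(3, 2, 4)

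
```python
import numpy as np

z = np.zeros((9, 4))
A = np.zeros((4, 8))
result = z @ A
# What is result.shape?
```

(9, 8)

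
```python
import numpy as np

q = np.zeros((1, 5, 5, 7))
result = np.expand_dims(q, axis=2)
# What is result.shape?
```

(1, 5, 1, 5, 7)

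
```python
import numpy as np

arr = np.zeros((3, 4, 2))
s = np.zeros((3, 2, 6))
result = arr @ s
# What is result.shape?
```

(3, 4, 6)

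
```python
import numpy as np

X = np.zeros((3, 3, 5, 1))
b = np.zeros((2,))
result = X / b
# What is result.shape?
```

(3, 3, 5, 2)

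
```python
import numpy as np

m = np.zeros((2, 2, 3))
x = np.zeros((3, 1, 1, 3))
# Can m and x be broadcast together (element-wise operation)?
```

Yes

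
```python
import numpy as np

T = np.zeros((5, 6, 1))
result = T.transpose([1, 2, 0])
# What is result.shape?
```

(6, 1, 5)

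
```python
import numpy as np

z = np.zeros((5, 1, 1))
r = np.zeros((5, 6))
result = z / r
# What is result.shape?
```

(5, 5, 6)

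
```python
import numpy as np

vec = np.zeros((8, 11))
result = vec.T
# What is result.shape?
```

(11, 8)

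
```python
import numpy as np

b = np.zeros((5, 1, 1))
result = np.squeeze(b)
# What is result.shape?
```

(5,)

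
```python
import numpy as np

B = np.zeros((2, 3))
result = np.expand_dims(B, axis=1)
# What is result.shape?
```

(2, 1, 3)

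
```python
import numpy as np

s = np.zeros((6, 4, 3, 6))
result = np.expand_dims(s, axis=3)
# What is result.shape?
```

(6, 4, 3, 1, 6)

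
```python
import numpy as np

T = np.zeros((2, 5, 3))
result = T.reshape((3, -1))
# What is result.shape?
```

(3, 10)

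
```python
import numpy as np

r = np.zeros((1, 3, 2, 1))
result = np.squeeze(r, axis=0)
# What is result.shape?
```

(3, 2, 1)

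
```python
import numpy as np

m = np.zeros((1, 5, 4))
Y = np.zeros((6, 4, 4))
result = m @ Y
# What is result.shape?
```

(6, 5, 4)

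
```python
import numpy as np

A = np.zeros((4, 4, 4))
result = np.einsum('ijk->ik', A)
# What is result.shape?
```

(4, 4)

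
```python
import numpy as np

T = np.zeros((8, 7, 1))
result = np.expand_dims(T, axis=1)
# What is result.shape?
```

(8, 1, 7, 1)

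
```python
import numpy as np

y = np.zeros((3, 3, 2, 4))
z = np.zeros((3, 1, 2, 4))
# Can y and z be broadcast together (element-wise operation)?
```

Yes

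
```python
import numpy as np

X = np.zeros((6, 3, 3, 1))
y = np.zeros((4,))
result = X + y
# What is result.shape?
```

(6, 3, 3, 4)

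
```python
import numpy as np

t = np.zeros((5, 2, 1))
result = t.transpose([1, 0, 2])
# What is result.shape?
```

(2, 5, 1)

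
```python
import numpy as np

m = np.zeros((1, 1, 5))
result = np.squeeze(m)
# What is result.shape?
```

(5,)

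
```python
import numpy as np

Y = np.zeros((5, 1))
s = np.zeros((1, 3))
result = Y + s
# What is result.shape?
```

(5, 3)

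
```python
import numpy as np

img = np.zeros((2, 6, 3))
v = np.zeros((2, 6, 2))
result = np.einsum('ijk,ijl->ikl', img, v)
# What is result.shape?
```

(2, 3, 2)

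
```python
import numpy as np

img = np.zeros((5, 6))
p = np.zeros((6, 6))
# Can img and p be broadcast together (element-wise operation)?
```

No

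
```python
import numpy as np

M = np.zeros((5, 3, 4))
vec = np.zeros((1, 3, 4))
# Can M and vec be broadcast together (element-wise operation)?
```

Yes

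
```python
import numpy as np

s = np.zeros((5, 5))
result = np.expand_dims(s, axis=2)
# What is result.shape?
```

(5, 5, 1)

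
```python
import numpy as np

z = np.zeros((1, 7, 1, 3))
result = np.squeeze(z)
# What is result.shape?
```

(7, 3)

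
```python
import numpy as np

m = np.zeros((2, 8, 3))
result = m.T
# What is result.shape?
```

(3, 8, 2)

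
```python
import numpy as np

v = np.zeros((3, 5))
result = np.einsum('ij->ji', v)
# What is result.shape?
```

(5, 3)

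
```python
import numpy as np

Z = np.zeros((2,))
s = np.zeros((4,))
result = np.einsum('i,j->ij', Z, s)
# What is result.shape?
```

(2, 4)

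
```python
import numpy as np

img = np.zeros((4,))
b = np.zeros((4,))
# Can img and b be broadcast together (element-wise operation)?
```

Yes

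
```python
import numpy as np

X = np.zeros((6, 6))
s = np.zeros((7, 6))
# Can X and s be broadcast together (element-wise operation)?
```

No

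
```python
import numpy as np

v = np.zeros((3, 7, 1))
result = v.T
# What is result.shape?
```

(1, 7, 3)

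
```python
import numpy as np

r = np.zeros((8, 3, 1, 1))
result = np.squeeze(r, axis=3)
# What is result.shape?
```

(8, 3, 1)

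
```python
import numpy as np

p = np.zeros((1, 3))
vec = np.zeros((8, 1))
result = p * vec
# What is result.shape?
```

(8, 3)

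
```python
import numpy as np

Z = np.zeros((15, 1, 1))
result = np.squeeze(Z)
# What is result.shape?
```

(15,)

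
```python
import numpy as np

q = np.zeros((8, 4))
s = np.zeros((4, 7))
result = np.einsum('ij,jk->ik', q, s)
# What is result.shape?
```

(8, 7)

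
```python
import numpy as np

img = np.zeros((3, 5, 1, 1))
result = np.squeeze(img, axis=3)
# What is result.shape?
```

(3, 5, 1)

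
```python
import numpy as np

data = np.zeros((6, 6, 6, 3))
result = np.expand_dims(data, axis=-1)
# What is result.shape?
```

(6, 6, 6, 3, 1)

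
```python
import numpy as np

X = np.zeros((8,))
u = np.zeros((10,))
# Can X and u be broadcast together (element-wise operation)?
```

No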